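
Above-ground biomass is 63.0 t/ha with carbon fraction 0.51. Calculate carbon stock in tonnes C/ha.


Formula: Carbon Stock = Biomass * Carbon Fraction
C = 63.0 t/ha * 0.51
C = 32.1 t C/ha

32.1


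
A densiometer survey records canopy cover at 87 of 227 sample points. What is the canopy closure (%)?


Formula: Canopy closure = covered points / total points * 100
Closure = 87 / 227 * 100
Closure = 0.3833 * 100 = 38.3%

38.3


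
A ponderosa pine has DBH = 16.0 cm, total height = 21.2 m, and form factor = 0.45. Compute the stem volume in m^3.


Formula: V = pi * (DBH/200)^2 * H * ff
Radius = DBH/200 = 16.0/200 = 0.08 m
Radius^2 = 0.08^2 = 0.0064 m^2
V = pi * 0.0064 * 21.2 * 0.45
V = 0.192 m^3

0.192


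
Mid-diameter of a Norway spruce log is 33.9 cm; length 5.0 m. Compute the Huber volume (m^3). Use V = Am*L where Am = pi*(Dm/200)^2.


Huber: V = Am * L,  Am = pi*(Dm/200)^2
Am = pi*(33.9/200)^2 = 0.090259 m^2
V = 0.090259*5.0 = 0.4513 m^3

0.4513


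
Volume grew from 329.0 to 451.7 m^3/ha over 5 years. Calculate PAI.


Formula: PAI = (V_T2 - V_T1) / (T2 - T1)
Volume increment = 451.7 - 329.0 = 122.7 m^3/ha
PAI = 122.7 / 5 = 24.54 m^3/ha/year

24.54


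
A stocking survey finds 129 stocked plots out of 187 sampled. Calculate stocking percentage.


Formula: Stocking % = stocked plots / total plots * 100
Stocking = 129 / 187 * 100
Stocking = 0.6898 * 100 = 69.0%

69.0


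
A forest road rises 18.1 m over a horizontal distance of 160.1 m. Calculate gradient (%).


Formula: Gradient = rise / run * 100
Gradient = 18.1 / 160.1 * 100 = 11.3%

11.3


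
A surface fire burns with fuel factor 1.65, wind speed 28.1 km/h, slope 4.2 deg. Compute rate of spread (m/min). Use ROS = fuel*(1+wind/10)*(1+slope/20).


Formula: ROS = fuel * (1 + wind/10) * (1 + slope/20)
Wind factor = 1 + 28.1/10 = 3.81
Slope factor = 1 + 4.2/20 = 1.21
ROS = 1.65 * 3.81 * 1.21 = 7.61 m/min

7.61


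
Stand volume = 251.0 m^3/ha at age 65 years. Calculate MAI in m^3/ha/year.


Formula: MAI = Total Volume / Stand Age
MAI = 251.0 m^3/ha / 65 years
MAI = 3.86 m^3/ha/year

3.86


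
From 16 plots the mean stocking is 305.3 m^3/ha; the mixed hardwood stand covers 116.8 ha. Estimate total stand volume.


Formula: Total Volume = Mean Volume per ha * Total Area
Total Volume = 305.3 m^3/ha * 116.8 ha
Total Volume = 35659 m^3

35659


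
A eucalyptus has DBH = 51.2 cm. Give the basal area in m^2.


Formula: BA = pi * (DBH/2)^2 / 10000  (cm^2 to m^2)
Radius = DBH/2 = 51.2/2 = 25.6 cm
BA = pi * 25.6^2 / 10000
   = 2058.8742 cm^2 / 10000
   = 0.2059 m^2

0.2059


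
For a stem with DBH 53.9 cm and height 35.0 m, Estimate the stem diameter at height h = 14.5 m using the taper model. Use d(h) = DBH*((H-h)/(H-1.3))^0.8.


Taper: d(h) = DBH * ((H - h) / (H - 1.3))^0.8
Numerator = H - h = 35.0 - 14.5 = 20.5 m
Denominator = H - 1.3 = 35.0 - 1.3 = 33.7 m
Ratio = 20.5 / 33.7 = 0.60831
d = 53.9 * 0.60831^0.8 = 36.2 cm

36.2


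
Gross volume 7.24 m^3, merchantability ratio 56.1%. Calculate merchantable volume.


Formula: MV = V_total * (merchantable_pct / 100)
Merchantable fraction = 56.1% / 100 = 0.561
MV = 7.24 m^3 * 0.561 = 4.062 m^3

4.062


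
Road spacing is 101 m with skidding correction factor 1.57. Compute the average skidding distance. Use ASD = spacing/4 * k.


Formula: ASD = (spacing / 4) * correction
Uncorrected distance = spacing / 4 = 101 / 4 = 25.25 m
ASD = 25.25 * 1.57 = 40 m

40


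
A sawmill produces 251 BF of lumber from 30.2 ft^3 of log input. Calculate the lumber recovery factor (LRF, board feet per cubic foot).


Formula: LRF = Lumber Output (BF) / Log Input (ft^3)
LRF = 251 BF / 30.2 ft^3
LRF = 8.31 BF/ft^3

8.31


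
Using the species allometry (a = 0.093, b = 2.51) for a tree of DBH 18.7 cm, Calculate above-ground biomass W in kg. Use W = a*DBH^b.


Formula: W = a * DBH^b  (allometric power law)
DBH^b = 18.7^2.51 = 1557.1213
W = 0.093 * 1557.1213 = 144.8 kg

144.8


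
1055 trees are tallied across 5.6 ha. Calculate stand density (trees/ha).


Formula: Stand Density = N_trees / Area_ha
Density = 1055 trees / 5.6 ha
Density = 188 trees/ha

188


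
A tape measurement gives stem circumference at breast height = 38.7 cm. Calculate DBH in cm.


Formula: DBH = C / pi
DBH = 38.7 / pi
pi = 3.14159...
DBH = 12.3 cm

12.3


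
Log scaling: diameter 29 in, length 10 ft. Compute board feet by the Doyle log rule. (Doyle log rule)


Doyle: BF = (D - 4)^2 * L / 16
Adjusted diameter = 29 - 4 = 25 in
(D-4)^2 = 25^2 = 625
BF = 625 * 10 / 16 = 391 BF

391


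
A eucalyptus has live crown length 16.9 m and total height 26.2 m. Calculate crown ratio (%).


Formula: Crown Ratio = (Crown Length / Total Height) * 100
CR = (16.9 m / 26.2 m) * 100
CR = 0.645 * 100 = 64.5%

64.5


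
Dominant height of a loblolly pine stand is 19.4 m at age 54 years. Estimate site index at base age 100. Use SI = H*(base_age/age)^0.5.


Formula: SI = H_dom * (base_age / age)^0.5
Age ratio = 100 / 54 = 1.85185
sqrt(age_ratio) = 1.36083
SI = 19.4 * 1.36083 = 26.4 m

26.4


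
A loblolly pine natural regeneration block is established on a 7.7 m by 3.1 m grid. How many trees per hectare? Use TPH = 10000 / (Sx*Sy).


Formula: TPH = 10000 m^2/ha / (spacing_x * spacing_y)
Area per tree = 7.7 m * 3.1 m = 23.87 m^2
TPH = 10000 / 23.87 = 419 trees/ha

419


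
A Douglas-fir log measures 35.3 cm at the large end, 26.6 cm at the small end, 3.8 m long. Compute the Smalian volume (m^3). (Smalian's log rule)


Smalian: V = (A1 + A2)/2 * L,  A = pi*(D/200)^2
A1 = pi*(35.3/200)^2 = 0.097868 m^2
A2 = pi*(26.6/200)^2 = 0.055572 m^2
V = (0.097868+0.055572)/2*3.8 = 0.2915 m^3

0.2915


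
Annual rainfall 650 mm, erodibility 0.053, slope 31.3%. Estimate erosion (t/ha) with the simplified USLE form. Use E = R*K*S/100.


Formula: E = R * K * S / 100  (simplified USLE)
R * K = 650 * 0.053 = 34.45
E = 34.45 * 31.3 / 100 = 10.78 t/ha

10.78


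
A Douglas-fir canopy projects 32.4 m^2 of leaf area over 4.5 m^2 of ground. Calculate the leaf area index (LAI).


Formula: LAI = total leaf area / ground area  (dimensionless)
LAI = 32.4 m^2 / 4.5 m^2
LAI = 7.2

7.2


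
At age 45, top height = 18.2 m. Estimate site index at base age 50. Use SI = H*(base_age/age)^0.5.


Formula: SI = H_dom * (base_age / age)^0.5
Age ratio = 50 / 45 = 1.11111
sqrt(age_ratio) = 1.05409
SI = 18.2 * 1.05409 = 19.2 m

19.2


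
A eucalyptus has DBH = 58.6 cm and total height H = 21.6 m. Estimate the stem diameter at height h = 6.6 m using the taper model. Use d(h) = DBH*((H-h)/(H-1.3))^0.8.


Taper: d(h) = DBH * ((H - h) / (H - 1.3))^0.8
Numerator = H - h = 21.6 - 6.6 = 15.0 m
Denominator = H - 1.3 = 21.6 - 1.3 = 20.3 m
Ratio = 15.0 / 20.3 = 0.73892
d = 58.6 * 0.73892^0.8 = 46.0 cm

46.0


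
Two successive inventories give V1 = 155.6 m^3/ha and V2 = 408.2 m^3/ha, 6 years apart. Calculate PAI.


Formula: PAI = (V_T2 - V_T1) / (T2 - T1)
Volume increment = 408.2 - 155.6 = 252.6 m^3/ha
PAI = 252.6 / 6 = 42.1 m^3/ha/year

42.1


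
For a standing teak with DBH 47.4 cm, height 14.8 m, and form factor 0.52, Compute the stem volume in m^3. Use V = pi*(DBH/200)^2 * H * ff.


Formula: V = pi * (DBH/200)^2 * H * ff
Radius = DBH/200 = 47.4/200 = 0.237 m
Radius^2 = 0.237^2 = 0.056169 m^2
V = pi * 0.056169 * 14.8 * 0.52
V = 1.358 m^3

1.358


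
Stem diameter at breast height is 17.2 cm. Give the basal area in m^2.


Formula: BA = pi * (DBH/2)^2 / 10000  (cm^2 to m^2)
Radius = DBH/2 = 17.2/2 = 8.6 cm
BA = pi * 8.6^2 / 10000
   = 232.3522 cm^2 / 10000
   = 0.0232 m^2

0.0232


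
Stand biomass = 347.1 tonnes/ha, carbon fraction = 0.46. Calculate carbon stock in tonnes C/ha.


Formula: Carbon Stock = Biomass * Carbon Fraction
C = 347.1 t/ha * 0.46
C = 159.7 t C/ha

159.7


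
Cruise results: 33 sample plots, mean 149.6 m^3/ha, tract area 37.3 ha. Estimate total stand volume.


Formula: Total Volume = Mean Volume per ha * Total Area
Total Volume = 149.6 m^3/ha * 37.3 ha
Total Volume = 5580 m^3

5580


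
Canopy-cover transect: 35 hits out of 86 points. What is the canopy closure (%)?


Formula: Canopy closure = covered points / total points * 100
Closure = 35 / 86 * 100
Closure = 0.407 * 100 = 40.7%

40.7


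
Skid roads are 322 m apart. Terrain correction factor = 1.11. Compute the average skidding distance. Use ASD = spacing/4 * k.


Formula: ASD = (spacing / 4) * correction
Uncorrected distance = spacing / 4 = 322 / 4 = 80.5 m
ASD = 80.5 * 1.11 = 89 m

89


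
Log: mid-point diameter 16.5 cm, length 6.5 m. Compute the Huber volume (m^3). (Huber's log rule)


Huber: V = Am * L,  Am = pi*(Dm/200)^2
Am = pi*(16.5/200)^2 = 0.021382 m^2
V = 0.021382*6.5 = 0.139 m^3

0.139


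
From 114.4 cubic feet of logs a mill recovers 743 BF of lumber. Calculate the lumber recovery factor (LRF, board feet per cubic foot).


Formula: LRF = Lumber Output (BF) / Log Input (ft^3)
LRF = 743 BF / 114.4 ft^3
LRF = 6.49 BF/ft^3

6.49


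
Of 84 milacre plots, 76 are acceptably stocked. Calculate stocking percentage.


Formula: Stocking % = stocked plots / total plots * 100
Stocking = 76 / 84 * 100
Stocking = 0.9048 * 100 = 90.5%

90.5


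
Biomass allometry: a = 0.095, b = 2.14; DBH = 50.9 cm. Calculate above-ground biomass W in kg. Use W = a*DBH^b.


Formula: W = a * DBH^b  (allometric power law)
DBH^b = 50.9^2.14 = 4491.3413
W = 0.095 * 4491.3413 = 426.7 kg

426.7


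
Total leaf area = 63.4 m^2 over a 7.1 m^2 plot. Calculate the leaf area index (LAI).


Formula: LAI = total leaf area / ground area  (dimensionless)
LAI = 63.4 m^2 / 7.1 m^2
LAI = 8.93

8.93


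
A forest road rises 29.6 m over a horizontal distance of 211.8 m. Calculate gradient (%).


Formula: Gradient = rise / run * 100
Gradient = 29.6 / 211.8 * 100 = 14.0%

14.0


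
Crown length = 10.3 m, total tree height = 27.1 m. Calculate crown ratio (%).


Formula: Crown Ratio = (Crown Length / Total Height) * 100
CR = (10.3 m / 27.1 m) * 100
CR = 0.3801 * 100 = 38.0%

38.0


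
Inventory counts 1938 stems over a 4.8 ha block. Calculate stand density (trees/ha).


Formula: Stand Density = N_trees / Area_ha
Density = 1938 trees / 4.8 ha
Density = 404 trees/ha

404


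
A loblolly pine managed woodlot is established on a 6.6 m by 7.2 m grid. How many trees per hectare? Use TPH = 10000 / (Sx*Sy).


Formula: TPH = 10000 m^2/ha / (spacing_x * spacing_y)
Area per tree = 6.6 m * 7.2 m = 47.52 m^2
TPH = 10000 / 47.52 = 210 trees/ha

210


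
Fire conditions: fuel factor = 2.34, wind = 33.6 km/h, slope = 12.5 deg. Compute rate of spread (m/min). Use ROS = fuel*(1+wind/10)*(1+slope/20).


Formula: ROS = fuel * (1 + wind/10) * (1 + slope/20)
Wind factor = 1 + 33.6/10 = 4.36
Slope factor = 1 + 12.5/20 = 1.625
ROS = 2.34 * 4.36 * 1.625 = 16.58 m/min

16.58


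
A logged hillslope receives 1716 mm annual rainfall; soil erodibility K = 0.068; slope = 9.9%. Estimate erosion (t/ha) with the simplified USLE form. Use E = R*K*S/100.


Formula: E = R * K * S / 100  (simplified USLE)
R * K = 1716 * 0.068 = 116.688
E = 116.688 * 9.9 / 100 = 11.55 t/ha

11.55


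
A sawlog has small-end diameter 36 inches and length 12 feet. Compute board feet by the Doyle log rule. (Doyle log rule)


Doyle: BF = (D - 4)^2 * L / 16
Adjusted diameter = 36 - 4 = 32 in
(D-4)^2 = 32^2 = 1024
BF = 1024 * 12 / 16 = 768 BF

768


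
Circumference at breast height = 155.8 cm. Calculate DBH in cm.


Formula: DBH = C / pi
DBH = 155.8 / pi
pi = 3.14159...
DBH = 49.6 cm

49.6


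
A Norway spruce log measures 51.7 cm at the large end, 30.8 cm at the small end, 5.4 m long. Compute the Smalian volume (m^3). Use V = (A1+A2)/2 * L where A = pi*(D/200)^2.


Smalian: V = (A1 + A2)/2 * L,  A = pi*(D/200)^2
A1 = pi*(51.7/200)^2 = 0.209928 m^2
A2 = pi*(30.8/200)^2 = 0.074506 m^2
V = (0.209928+0.074506)/2*5.4 = 0.768 m^3

0.768


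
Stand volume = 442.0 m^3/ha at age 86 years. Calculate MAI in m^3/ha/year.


Formula: MAI = Total Volume / Stand Age
MAI = 442.0 m^3/ha / 86 years
MAI = 5.14 m^3/ha/year

5.14


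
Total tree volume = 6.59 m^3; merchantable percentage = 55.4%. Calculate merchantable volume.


Formula: MV = V_total * (merchantable_pct / 100)
Merchantable fraction = 55.4% / 100 = 0.554
MV = 6.59 m^3 * 0.554 = 3.651 m^3

3.651


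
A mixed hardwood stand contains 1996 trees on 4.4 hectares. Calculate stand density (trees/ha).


Formula: Stand Density = N_trees / Area_ha
Density = 1996 trees / 4.4 ha
Density = 454 trees/ha

454


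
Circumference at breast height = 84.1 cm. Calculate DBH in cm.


Formula: DBH = C / pi
DBH = 84.1 / pi
pi = 3.14159...
DBH = 26.8 cm

26.8


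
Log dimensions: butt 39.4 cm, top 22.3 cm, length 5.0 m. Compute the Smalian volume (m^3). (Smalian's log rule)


Smalian: V = (A1 + A2)/2 * L,  A = pi*(D/200)^2
A1 = pi*(39.4/200)^2 = 0.121922 m^2
A2 = pi*(22.3/200)^2 = 0.039057 m^2
V = (0.121922+0.039057)/2*5.0 = 0.4024 m^3

0.4024


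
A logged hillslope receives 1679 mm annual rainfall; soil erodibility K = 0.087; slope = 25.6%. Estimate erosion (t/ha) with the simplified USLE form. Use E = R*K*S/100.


Formula: E = R * K * S / 100  (simplified USLE)
R * K = 1679 * 0.087 = 146.073
E = 146.073 * 25.6 / 100 = 37.39 t/ha

37.39


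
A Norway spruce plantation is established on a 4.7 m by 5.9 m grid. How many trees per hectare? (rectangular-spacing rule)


Formula: TPH = 10000 m^2/ha / (spacing_x * spacing_y)
Area per tree = 4.7 m * 5.9 m = 27.73 m^2
TPH = 10000 / 27.73 = 361 trees/ha

361


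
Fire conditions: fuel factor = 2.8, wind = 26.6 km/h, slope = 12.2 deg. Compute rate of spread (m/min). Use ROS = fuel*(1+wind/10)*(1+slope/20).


Formula: ROS = fuel * (1 + wind/10) * (1 + slope/20)
Wind factor = 1 + 26.6/10 = 3.66
Slope factor = 1 + 12.2/20 = 1.61
ROS = 2.8 * 3.66 * 1.61 = 16.5 m/min

16.5


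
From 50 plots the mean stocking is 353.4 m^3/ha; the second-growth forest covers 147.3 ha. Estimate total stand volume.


Formula: Total Volume = Mean Volume per ha * Total Area
Total Volume = 353.4 m^3/ha * 147.3 ha
Total Volume = 52056 m^3

52056


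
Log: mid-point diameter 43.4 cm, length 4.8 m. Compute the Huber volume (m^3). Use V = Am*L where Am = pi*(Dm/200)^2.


Huber: V = Am * L,  Am = pi*(Dm/200)^2
Am = pi*(43.4/200)^2 = 0.147934 m^2
V = 0.147934*4.8 = 0.7101 m^3

0.7101


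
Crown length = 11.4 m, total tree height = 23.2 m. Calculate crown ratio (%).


Formula: Crown Ratio = (Crown Length / Total Height) * 100
CR = (11.4 m / 23.2 m) * 100
CR = 0.4914 * 100 = 49.1%

49.1


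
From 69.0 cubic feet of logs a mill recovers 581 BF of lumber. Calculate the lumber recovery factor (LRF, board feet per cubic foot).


Formula: LRF = Lumber Output (BF) / Log Input (ft^3)
LRF = 581 BF / 69.0 ft^3
LRF = 8.42 BF/ft^3

8.42


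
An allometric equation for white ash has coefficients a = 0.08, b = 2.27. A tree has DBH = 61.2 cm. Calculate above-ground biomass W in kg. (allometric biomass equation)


Formula: W = a * DBH^b  (allometric power law)
DBH^b = 61.2^2.27 = 11374.3275
W = 0.08 * 11374.3275 = 909.9 kg

909.9


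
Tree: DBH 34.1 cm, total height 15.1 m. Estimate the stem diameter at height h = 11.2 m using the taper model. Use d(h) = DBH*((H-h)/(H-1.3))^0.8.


Taper: d(h) = DBH * ((H - h) / (H - 1.3))^0.8
Numerator = H - h = 15.1 - 11.2 = 3.9 m
Denominator = H - 1.3 = 15.1 - 1.3 = 13.8 m
Ratio = 3.9 / 13.8 = 0.28261
d = 34.1 * 0.28261^0.8 = 12.4 cm

12.4


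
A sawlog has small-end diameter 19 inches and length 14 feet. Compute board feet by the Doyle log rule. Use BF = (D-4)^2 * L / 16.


Doyle: BF = (D - 4)^2 * L / 16
Adjusted diameter = 19 - 4 = 15 in
(D-4)^2 = 15^2 = 225
BF = 225 * 14 / 16 = 197 BF

197


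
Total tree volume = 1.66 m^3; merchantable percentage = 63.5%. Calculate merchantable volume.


Formula: MV = V_total * (merchantable_pct / 100)
Merchantable fraction = 63.5% / 100 = 0.635
MV = 1.66 m^3 * 0.635 = 1.054 m^3

1.054


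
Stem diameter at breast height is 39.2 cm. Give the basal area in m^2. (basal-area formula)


Formula: BA = pi * (DBH/2)^2 / 10000  (cm^2 to m^2)
Radius = DBH/2 = 39.2/2 = 19.6 cm
BA = pi * 19.6^2 / 10000
   = 1206.8742 cm^2 / 10000
   = 0.1207 m^2

0.1207


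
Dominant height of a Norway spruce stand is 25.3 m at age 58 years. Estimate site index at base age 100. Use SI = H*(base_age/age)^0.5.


Formula: SI = H_dom * (base_age / age)^0.5
Age ratio = 100 / 58 = 1.72414
sqrt(age_ratio) = 1.31306
SI = 25.3 * 1.31306 = 33.2 m

33.2


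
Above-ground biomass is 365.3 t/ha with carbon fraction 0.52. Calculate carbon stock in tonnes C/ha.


Formula: Carbon Stock = Biomass * Carbon Fraction
C = 365.3 t/ha * 0.52
C = 190.0 t C/ha

190.0


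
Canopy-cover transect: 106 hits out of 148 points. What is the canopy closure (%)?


Formula: Canopy closure = covered points / total points * 100
Closure = 106 / 148 * 100
Closure = 0.7162 * 100 = 71.6%

71.6


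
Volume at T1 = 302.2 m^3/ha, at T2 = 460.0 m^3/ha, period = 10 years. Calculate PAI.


Formula: PAI = (V_T2 - V_T1) / (T2 - T1)
Volume increment = 460.0 - 302.2 = 157.8 m^3/ha
PAI = 157.8 / 10 = 15.78 m^3/ha/year

15.78


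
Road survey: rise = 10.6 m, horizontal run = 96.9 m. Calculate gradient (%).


Formula: Gradient = rise / run * 100
Gradient = 10.6 / 96.9 * 100 = 10.9%

10.9


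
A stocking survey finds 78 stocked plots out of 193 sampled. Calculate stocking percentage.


Formula: Stocking % = stocked plots / total plots * 100
Stocking = 78 / 193 * 100
Stocking = 0.4041 * 100 = 40.4%

40.4


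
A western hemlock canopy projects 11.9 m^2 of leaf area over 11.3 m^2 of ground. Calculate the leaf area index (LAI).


Formula: LAI = total leaf area / ground area  (dimensionless)
LAI = 11.9 m^2 / 11.3 m^2
LAI = 1.05

1.05


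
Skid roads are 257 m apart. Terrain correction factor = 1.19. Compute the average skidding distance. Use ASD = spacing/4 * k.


Formula: ASD = (spacing / 4) * correction
Uncorrected distance = spacing / 4 = 257 / 4 = 64.25 m
ASD = 64.25 * 1.19 = 76 m

76


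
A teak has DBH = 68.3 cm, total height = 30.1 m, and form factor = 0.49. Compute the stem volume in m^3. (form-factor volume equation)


Formula: V = pi * (DBH/200)^2 * H * ff
Radius = DBH/200 = 68.3/200 = 0.3415 m
Radius^2 = 0.3415^2 = 0.11662225 m^2
V = pi * 0.11662225 * 30.1 * 0.49
V = 5.404 m^3

5.404


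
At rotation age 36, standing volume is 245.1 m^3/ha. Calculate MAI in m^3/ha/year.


Formula: MAI = Total Volume / Stand Age
MAI = 245.1 m^3/ha / 36 years
MAI = 6.81 m^3/ha/year

6.81


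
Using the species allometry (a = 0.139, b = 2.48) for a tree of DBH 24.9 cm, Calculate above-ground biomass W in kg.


Formula: W = a * DBH^b  (allometric power law)
DBH^b = 24.9^2.48 = 2901.178
W = 0.139 * 2901.178 = 403.3 kg

403.3


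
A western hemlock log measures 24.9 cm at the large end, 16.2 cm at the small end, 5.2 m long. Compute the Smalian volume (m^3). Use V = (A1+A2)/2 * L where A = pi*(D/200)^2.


Smalian: V = (A1 + A2)/2 * L,  A = pi*(D/200)^2
A1 = pi*(24.9/200)^2 = 0.048695 m^2
A2 = pi*(16.2/200)^2 = 0.020612 m^2
V = (0.048695+0.020612)/2*5.2 = 0.1802 m^3

0.1802


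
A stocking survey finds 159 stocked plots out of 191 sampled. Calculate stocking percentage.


Formula: Stocking % = stocked plots / total plots * 100
Stocking = 159 / 191 * 100
Stocking = 0.8325 * 100 = 83.2%

83.2


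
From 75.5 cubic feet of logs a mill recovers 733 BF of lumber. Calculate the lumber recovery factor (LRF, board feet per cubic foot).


Formula: LRF = Lumber Output (BF) / Log Input (ft^3)
LRF = 733 BF / 75.5 ft^3
LRF = 9.71 BF/ft^3

9.71


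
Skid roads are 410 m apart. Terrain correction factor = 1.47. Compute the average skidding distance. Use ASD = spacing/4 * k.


Formula: ASD = (spacing / 4) * correction
Uncorrected distance = spacing / 4 = 410 / 4 = 102.5 m
ASD = 102.5 * 1.47 = 151 m

151


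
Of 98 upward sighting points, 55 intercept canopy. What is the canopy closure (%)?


Formula: Canopy closure = covered points / total points * 100
Closure = 55 / 98 * 100
Closure = 0.5612 * 100 = 56.1%

56.1


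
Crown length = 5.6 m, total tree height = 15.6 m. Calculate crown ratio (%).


Formula: Crown Ratio = (Crown Length / Total Height) * 100
CR = (5.6 m / 15.6 m) * 100
CR = 0.359 * 100 = 35.9%

35.9


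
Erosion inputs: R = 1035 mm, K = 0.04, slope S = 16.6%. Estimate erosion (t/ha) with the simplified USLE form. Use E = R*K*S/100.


Formula: E = R * K * S / 100  (simplified USLE)
R * K = 1035 * 0.04 = 41.4
E = 41.4 * 16.6 / 100 = 6.87 t/ha

6.87


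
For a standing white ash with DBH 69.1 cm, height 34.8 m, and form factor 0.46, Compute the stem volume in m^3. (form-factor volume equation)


Formula: V = pi * (DBH/200)^2 * H * ff
Radius = DBH/200 = 69.1/200 = 0.3455 m
Radius^2 = 0.3455^2 = 0.11937025 m^2
V = pi * 0.11937025 * 34.8 * 0.46
V = 6.003 m^3

6.003


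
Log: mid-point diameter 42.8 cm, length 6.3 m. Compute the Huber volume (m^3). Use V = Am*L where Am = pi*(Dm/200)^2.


Huber: V = Am * L,  Am = pi*(Dm/200)^2
Am = pi*(42.8/200)^2 = 0.143872 m^2
V = 0.143872*6.3 = 0.9064 m^3

0.9064


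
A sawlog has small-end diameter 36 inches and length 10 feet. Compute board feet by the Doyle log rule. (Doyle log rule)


Doyle: BF = (D - 4)^2 * L / 16
Adjusted diameter = 36 - 4 = 32 in
(D-4)^2 = 32^2 = 1024
BF = 1024 * 10 / 16 = 640 BF

640


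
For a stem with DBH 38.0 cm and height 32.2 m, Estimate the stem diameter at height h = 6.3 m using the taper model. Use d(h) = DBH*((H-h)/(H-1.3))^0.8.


Taper: d(h) = DBH * ((H - h) / (H - 1.3))^0.8
Numerator = H - h = 32.2 - 6.3 = 25.9 m
Denominator = H - 1.3 = 32.2 - 1.3 = 30.9 m
Ratio = 25.9 / 30.9 = 0.83819
d = 38.0 * 0.83819^0.8 = 33.0 cm

33.0


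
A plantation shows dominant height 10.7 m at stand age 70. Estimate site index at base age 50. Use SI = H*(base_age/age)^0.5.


Formula: SI = H_dom * (base_age / age)^0.5
Age ratio = 50 / 70 = 0.71429
sqrt(age_ratio) = 0.84515
SI = 10.7 * 0.84515 = 9.0 m

9.0


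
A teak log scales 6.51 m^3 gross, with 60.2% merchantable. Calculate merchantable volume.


Formula: MV = V_total * (merchantable_pct / 100)
Merchantable fraction = 60.2% / 100 = 0.602
MV = 6.51 m^3 * 0.602 = 3.919 m^3

3.919


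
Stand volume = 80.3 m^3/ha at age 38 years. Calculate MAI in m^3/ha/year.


Formula: MAI = Total Volume / Stand Age
MAI = 80.3 m^3/ha / 38 years
MAI = 2.11 m^3/ha/year

2.11


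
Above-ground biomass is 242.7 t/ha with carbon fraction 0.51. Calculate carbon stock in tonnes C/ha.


Formula: Carbon Stock = Biomass * Carbon Fraction
C = 242.7 t/ha * 0.51
C = 123.8 t C/ha

123.8


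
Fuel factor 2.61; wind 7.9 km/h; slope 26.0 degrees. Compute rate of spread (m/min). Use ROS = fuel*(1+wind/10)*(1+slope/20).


Formula: ROS = fuel * (1 + wind/10) * (1 + slope/20)
Wind factor = 1 + 7.9/10 = 1.79
Slope factor = 1 + 26.0/20 = 2.3
ROS = 2.61 * 1.79 * 2.3 = 10.75 m/min

10.75


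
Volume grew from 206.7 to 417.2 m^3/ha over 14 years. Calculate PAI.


Formula: PAI = (V_T2 - V_T1) / (T2 - T1)
Volume increment = 417.2 - 206.7 = 210.5 m^3/ha
PAI = 210.5 / 14 = 15.04 m^3/ha/year

15.04


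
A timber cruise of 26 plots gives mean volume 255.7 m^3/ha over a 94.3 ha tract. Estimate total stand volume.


Formula: Total Volume = Mean Volume per ha * Total Area
Total Volume = 255.7 m^3/ha * 94.3 ha
Total Volume = 24113 m^3

24113


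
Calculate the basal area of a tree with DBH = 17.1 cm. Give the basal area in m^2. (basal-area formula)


Formula: BA = pi * (DBH/2)^2 / 10000  (cm^2 to m^2)
Radius = DBH/2 = 17.1/2 = 8.55 cm
BA = pi * 8.55^2 / 10000
   = 229.6583 cm^2 / 10000
   = 0.023 m^2

0.023


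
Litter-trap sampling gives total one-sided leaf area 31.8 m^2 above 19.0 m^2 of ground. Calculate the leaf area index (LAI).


Formula: LAI = total leaf area / ground area  (dimensionless)
LAI = 31.8 m^2 / 19.0 m^2
LAI = 1.67

1.67


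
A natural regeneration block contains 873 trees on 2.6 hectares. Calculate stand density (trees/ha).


Formula: Stand Density = N_trees / Area_ha
Density = 873 trees / 2.6 ha
Density = 336 trees/ha

336


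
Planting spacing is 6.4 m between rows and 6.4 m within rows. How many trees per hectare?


Formula: TPH = 10000 m^2/ha / (spacing_x * spacing_y)
Area per tree = 6.4 m * 6.4 m = 40.96 m^2
TPH = 10000 / 40.96 = 244 trees/ha

244


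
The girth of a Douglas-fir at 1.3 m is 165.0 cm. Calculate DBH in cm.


Formula: DBH = C / pi
DBH = 165.0 / pi
pi = 3.14159...
DBH = 52.5 cm

52.5


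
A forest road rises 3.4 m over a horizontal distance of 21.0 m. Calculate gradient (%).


Formula: Gradient = rise / run * 100
Gradient = 3.4 / 21.0 * 100 = 16.2%

16.2


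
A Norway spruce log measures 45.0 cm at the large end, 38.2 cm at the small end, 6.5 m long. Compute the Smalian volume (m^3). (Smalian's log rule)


Smalian: V = (A1 + A2)/2 * L,  A = pi*(D/200)^2
A1 = pi*(45.0/200)^2 = 0.159043 m^2
A2 = pi*(38.2/200)^2 = 0.114608 m^2
V = (0.159043+0.114608)/2*6.5 = 0.8894 m^3

0.8894


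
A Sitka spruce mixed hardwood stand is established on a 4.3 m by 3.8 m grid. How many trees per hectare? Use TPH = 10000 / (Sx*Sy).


Formula: TPH = 10000 m^2/ha / (spacing_x * spacing_y)
Area per tree = 4.3 m * 3.8 m = 16.34 m^2
TPH = 10000 / 16.34 = 612 trees/ha

612


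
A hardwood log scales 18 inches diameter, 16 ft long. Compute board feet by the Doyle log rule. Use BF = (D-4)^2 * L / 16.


Doyle: BF = (D - 4)^2 * L / 16
Adjusted diameter = 18 - 4 = 14 in
(D-4)^2 = 14^2 = 196
BF = 196 * 16 / 16 = 196 BF

196


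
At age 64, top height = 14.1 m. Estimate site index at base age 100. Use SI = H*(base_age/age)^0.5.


Formula: SI = H_dom * (base_age / age)^0.5
Age ratio = 100 / 64 = 1.5625
sqrt(age_ratio) = 1.25
SI = 14.1 * 1.25 = 17.6 m

17.6


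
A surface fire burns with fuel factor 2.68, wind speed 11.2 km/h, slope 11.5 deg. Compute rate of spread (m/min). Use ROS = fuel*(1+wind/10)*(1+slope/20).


Formula: ROS = fuel * (1 + wind/10) * (1 + slope/20)
Wind factor = 1 + 11.2/10 = 2.12
Slope factor = 1 + 11.5/20 = 1.575
ROS = 2.68 * 2.12 * 1.575 = 8.95 m/min

8.95


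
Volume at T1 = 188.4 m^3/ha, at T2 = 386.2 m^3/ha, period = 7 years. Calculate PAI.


Formula: PAI = (V_T2 - V_T1) / (T2 - T1)
Volume increment = 386.2 - 188.4 = 197.8 m^3/ha
PAI = 197.8 / 7 = 28.26 m^3/ha/year

28.26


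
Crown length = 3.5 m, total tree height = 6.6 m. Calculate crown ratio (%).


Formula: Crown Ratio = (Crown Length / Total Height) * 100
CR = (3.5 m / 6.6 m) * 100
CR = 0.5303 * 100 = 53.0%

53.0


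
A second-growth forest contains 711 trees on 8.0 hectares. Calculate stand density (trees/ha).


Formula: Stand Density = N_trees / Area_ha
Density = 711 trees / 8.0 ha
Density = 89 trees/ha

89


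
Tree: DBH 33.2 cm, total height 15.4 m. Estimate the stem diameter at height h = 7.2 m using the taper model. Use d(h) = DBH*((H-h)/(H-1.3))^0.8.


Taper: d(h) = DBH * ((H - h) / (H - 1.3))^0.8
Numerator = H - h = 15.4 - 7.2 = 8.2 m
Denominator = H - 1.3 = 15.4 - 1.3 = 14.1 m
Ratio = 8.2 / 14.1 = 0.58156
d = 33.2 * 0.58156^0.8 = 21.5 cm

21.5


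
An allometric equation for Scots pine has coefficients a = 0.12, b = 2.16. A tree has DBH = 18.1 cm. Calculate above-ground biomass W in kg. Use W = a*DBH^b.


Formula: W = a * DBH^b  (allometric power law)
DBH^b = 18.1^2.16 = 520.6978
W = 0.12 * 520.6978 = 62.5 kg

62.5


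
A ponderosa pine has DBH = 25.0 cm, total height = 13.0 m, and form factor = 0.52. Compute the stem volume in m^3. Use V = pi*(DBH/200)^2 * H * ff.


Formula: V = pi * (DBH/200)^2 * H * ff
Radius = DBH/200 = 25.0/200 = 0.125 m
Radius^2 = 0.125^2 = 0.015625 m^2
V = pi * 0.015625 * 13.0 * 0.52
V = 0.332 m^3

0.332


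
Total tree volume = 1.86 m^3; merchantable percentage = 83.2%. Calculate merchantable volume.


Formula: MV = V_total * (merchantable_pct / 100)
Merchantable fraction = 83.2% / 100 = 0.832
MV = 1.86 m^3 * 0.832 = 1.548 m^3

1.548


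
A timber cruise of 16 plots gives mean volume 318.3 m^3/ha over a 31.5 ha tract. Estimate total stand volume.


Formula: Total Volume = Mean Volume per ha * Total Area
Total Volume = 318.3 m^3/ha * 31.5 ha
Total Volume = 10026 m^3

10026


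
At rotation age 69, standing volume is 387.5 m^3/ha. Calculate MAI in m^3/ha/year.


Formula: MAI = Total Volume / Stand Age
MAI = 387.5 m^3/ha / 69 years
MAI = 5.62 m^3/ha/year

5.62


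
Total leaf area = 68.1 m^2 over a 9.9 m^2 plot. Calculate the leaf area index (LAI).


Formula: LAI = total leaf area / ground area  (dimensionless)
LAI = 68.1 m^2 / 9.9 m^2
LAI = 6.88

6.88


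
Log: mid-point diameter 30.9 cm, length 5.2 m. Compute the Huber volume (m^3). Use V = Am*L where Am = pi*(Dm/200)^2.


Huber: V = Am * L,  Am = pi*(Dm/200)^2
Am = pi*(30.9/200)^2 = 0.074991 m^2
V = 0.074991*5.2 = 0.39 m^3

0.39


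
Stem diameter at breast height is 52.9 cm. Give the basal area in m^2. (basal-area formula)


Formula: BA = pi * (DBH/2)^2 / 10000  (cm^2 to m^2)
Radius = DBH/2 = 52.9/2 = 26.45 cm
BA = pi * 26.45^2 / 10000
   = 2197.8661 cm^2 / 10000
   = 0.2198 m^2

0.2198


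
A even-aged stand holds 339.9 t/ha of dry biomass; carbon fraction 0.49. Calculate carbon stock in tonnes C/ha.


Formula: Carbon Stock = Biomass * Carbon Fraction
C = 339.9 t/ha * 0.49
C = 166.6 t C/ha

166.6


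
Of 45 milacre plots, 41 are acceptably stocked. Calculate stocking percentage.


Formula: Stocking % = stocked plots / total plots * 100
Stocking = 41 / 45 * 100
Stocking = 0.9111 * 100 = 91.1%

91.1


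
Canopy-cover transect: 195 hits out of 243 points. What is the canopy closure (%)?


Formula: Canopy closure = covered points / total points * 100
Closure = 195 / 243 * 100
Closure = 0.8025 * 100 = 80.2%

80.2


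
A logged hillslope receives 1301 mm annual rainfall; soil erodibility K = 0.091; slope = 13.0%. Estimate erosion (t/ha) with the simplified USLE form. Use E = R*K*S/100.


Formula: E = R * K * S / 100  (simplified USLE)
R * K = 1301 * 0.091 = 118.391
E = 118.391 * 13.0 / 100 = 15.39 t/ha

15.39


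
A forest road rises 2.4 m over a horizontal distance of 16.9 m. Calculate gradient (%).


Formula: Gradient = rise / run * 100
Gradient = 2.4 / 16.9 * 100 = 14.2%

14.2


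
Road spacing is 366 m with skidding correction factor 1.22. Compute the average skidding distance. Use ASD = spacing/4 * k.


Formula: ASD = (spacing / 4) * correction
Uncorrected distance = spacing / 4 = 366 / 4 = 91.5 m
ASD = 91.5 * 1.22 = 112 m

112


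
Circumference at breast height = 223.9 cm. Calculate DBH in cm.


Formula: DBH = C / pi
DBH = 223.9 / pi
pi = 3.14159...
DBH = 71.3 cm

71.3


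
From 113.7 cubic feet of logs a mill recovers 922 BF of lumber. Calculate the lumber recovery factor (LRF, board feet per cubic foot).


Formula: LRF = Lumber Output (BF) / Log Input (ft^3)
LRF = 922 BF / 113.7 ft^3
LRF = 8.11 BF/ft^3

8.11


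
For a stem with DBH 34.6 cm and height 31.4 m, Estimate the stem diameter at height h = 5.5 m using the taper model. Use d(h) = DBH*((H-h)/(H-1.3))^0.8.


Taper: d(h) = DBH * ((H - h) / (H - 1.3))^0.8
Numerator = H - h = 31.4 - 5.5 = 25.9 m
Denominator = H - 1.3 = 31.4 - 1.3 = 30.1 m
Ratio = 25.9 / 30.1 = 0.86047
d = 34.6 * 0.86047^0.8 = 30.7 cm

30.7


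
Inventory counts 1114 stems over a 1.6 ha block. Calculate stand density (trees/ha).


Formula: Stand Density = N_trees / Area_ha
Density = 1114 trees / 1.6 ha
Density = 696 trees/ha

696


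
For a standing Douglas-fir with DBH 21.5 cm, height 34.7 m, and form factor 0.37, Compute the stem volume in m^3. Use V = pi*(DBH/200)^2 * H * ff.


Formula: V = pi * (DBH/200)^2 * H * ff
Radius = DBH/200 = 21.5/200 = 0.1075 m
Radius^2 = 0.1075^2 = 0.01155625 m^2
V = pi * 0.01155625 * 34.7 * 0.37
V = 0.466 m^3

0.466


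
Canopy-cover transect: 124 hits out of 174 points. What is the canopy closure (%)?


Formula: Canopy closure = covered points / total points * 100
Closure = 124 / 174 * 100
Closure = 0.7126 * 100 = 71.3%

71.3


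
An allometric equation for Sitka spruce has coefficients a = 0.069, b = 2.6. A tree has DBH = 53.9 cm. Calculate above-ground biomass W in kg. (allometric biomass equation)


Formula: W = a * DBH^b  (allometric power law)
DBH^b = 53.9^2.6 = 31778.3094
W = 0.069 * 31778.3094 = 2192.7 kg

2192.7


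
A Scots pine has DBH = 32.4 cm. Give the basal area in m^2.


Formula: BA = pi * (DBH/2)^2 / 10000  (cm^2 to m^2)
Radius = DBH/2 = 32.4/2 = 16.2 cm
BA = pi * 16.2^2 / 10000
   = 824.4796 cm^2 / 10000
   = 0.0824 m^2

0.0824


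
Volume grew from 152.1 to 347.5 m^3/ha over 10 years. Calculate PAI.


Formula: PAI = (V_T2 - V_T1) / (T2 - T1)
Volume increment = 347.5 - 152.1 = 195.4 m^3/ha
PAI = 195.4 / 10 = 19.54 m^3/ha/year

19.54


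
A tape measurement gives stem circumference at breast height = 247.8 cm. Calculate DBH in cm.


Formula: DBH = C / pi
DBH = 247.8 / pi
pi = 3.14159...
DBH = 78.9 cm

78.9


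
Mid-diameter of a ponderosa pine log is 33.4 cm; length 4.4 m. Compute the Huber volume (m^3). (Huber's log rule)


Huber: V = Am * L,  Am = pi*(Dm/200)^2
Am = pi*(33.4/200)^2 = 0.087616 m^2
V = 0.087616*4.4 = 0.3855 m^3

0.3855


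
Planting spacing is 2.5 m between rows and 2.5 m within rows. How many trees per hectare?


Formula: TPH = 10000 m^2/ha / (spacing_x * spacing_y)
Area per tree = 2.5 m * 2.5 m = 6.25 m^2
TPH = 10000 / 6.25 = 1600 trees/ha

1600


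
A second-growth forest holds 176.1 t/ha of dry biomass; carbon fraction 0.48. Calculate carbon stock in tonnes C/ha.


Formula: Carbon Stock = Biomass * Carbon Fraction
C = 176.1 t/ha * 0.48
C = 84.5 t C/ha

84.5


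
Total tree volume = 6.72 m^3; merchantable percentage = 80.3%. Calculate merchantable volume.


Formula: MV = V_total * (merchantable_pct / 100)
Merchantable fraction = 80.3% / 100 = 0.803
MV = 6.72 m^3 * 0.803 = 5.396 m^3

5.396


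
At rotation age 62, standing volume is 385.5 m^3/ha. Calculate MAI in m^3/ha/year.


Formula: MAI = Total Volume / Stand Age
MAI = 385.5 m^3/ha / 62 years
MAI = 6.22 m^3/ha/year

6.22


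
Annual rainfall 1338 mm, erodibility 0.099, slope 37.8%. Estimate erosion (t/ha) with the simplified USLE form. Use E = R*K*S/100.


Formula: E = R * K * S / 100  (simplified USLE)
R * K = 1338 * 0.099 = 132.462
E = 132.462 * 37.8 / 100 = 50.07 t/ha

50.07


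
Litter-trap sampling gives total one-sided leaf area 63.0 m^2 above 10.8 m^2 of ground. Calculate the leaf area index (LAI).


Formula: LAI = total leaf area / ground area  (dimensionless)
LAI = 63.0 m^2 / 10.8 m^2
LAI = 5.83

5.83


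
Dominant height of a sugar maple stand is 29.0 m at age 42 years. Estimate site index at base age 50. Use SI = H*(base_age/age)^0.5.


Formula: SI = H_dom * (base_age / age)^0.5
Age ratio = 50 / 42 = 1.19048
sqrt(age_ratio) = 1.09109
SI = 29.0 * 1.09109 = 31.6 m

31.6


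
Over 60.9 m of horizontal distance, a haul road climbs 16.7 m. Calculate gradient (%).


Formula: Gradient = rise / run * 100
Gradient = 16.7 / 60.9 * 100 = 27.4%

27.4


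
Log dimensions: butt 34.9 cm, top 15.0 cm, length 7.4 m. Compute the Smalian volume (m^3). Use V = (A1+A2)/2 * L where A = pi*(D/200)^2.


Smalian: V = (A1 + A2)/2 * L,  A = pi*(D/200)^2
A1 = pi*(34.9/200)^2 = 0.095662 m^2
A2 = pi*(15.0/200)^2 = 0.017671 m^2
V = (0.095662+0.017671)/2*7.4 = 0.4193 m^3

0.4193


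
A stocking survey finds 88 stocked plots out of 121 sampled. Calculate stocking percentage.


Formula: Stocking % = stocked plots / total plots * 100
Stocking = 88 / 121 * 100
Stocking = 0.7273 * 100 = 72.7%

72.7


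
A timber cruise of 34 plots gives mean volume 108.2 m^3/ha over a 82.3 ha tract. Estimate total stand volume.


Formula: Total Volume = Mean Volume per ha * Total Area
Total Volume = 108.2 m^3/ha * 82.3 ha
Total Volume = 8905 m^3

8905


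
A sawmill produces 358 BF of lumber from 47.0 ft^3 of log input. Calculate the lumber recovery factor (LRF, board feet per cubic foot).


Formula: LRF = Lumber Output (BF) / Log Input (ft^3)
LRF = 358 BF / 47.0 ft^3
LRF = 7.62 BF/ft^3

7.62


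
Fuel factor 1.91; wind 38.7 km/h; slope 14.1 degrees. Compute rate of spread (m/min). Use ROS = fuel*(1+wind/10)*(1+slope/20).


Formula: ROS = fuel * (1 + wind/10) * (1 + slope/20)
Wind factor = 1 + 38.7/10 = 4.87
Slope factor = 1 + 14.1/20 = 1.705
ROS = 1.91 * 4.87 * 1.705 = 15.86 m/min

15.86


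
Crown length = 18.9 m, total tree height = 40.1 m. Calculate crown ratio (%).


Formula: Crown Ratio = (Crown Length / Total Height) * 100
CR = (18.9 m / 40.1 m) * 100
CR = 0.4713 * 100 = 47.1%

47.1


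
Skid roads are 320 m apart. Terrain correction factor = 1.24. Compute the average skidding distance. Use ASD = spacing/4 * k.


Formula: ASD = (spacing / 4) * correction
Uncorrected distance = spacing / 4 = 320 / 4 = 80 m
ASD = 80 * 1.24 = 99 m

99


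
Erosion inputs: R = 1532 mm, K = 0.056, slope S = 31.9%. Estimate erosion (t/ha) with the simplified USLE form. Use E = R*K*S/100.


Formula: E = R * K * S / 100  (simplified USLE)
R * K = 1532 * 0.056 = 85.792
E = 85.792 * 31.9 / 100 = 27.37 t/ha

27.37


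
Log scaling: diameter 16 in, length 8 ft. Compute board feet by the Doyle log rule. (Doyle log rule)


Doyle: BF = (D - 4)^2 * L / 16
Adjusted diameter = 16 - 4 = 12 in
(D-4)^2 = 12^2 = 144
BF = 144 * 8 / 16 = 72 BF

72


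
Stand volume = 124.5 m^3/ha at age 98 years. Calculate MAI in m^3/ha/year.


Formula: MAI = Total Volume / Stand Age
MAI = 124.5 m^3/ha / 98 years
MAI = 1.27 m^3/ha/year

1.27


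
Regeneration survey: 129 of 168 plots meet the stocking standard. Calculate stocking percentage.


Formula: Stocking % = stocked plots / total plots * 100
Stocking = 129 / 168 * 100
Stocking = 0.7679 * 100 = 76.8%

76.8


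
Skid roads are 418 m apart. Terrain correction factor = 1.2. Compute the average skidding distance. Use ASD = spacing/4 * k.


Formula: ASD = (spacing / 4) * correction
Uncorrected distance = spacing / 4 = 418 / 4 = 104.5 m
ASD = 104.5 * 1.2 = 125 m

125


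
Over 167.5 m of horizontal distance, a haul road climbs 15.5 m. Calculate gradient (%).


Formula: Gradient = rise / run * 100
Gradient = 15.5 / 167.5 * 100 = 9.3%

9.3


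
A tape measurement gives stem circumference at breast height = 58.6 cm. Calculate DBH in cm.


Formula: DBH = C / pi
DBH = 58.6 / pi
pi = 3.14159...
DBH = 18.7 cm

18.7


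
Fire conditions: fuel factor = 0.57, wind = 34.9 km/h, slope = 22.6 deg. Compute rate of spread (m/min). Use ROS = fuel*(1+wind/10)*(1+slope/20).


Formula: ROS = fuel * (1 + wind/10) * (1 + slope/20)
Wind factor = 1 + 34.9/10 = 4.49
Slope factor = 1 + 22.6/20 = 2.13
ROS = 0.57 * 4.49 * 2.13 = 5.45 m/min

5.45


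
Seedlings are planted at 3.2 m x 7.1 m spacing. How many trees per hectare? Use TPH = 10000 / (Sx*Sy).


Formula: TPH = 10000 m^2/ha / (spacing_x * spacing_y)
Area per tree = 3.2 m * 7.1 m = 22.72 m^2
TPH = 10000 / 22.72 = 440 trees/ha

440


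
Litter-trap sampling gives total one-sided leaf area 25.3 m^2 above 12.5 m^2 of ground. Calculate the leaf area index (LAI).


Formula: LAI = total leaf area / ground area  (dimensionless)
LAI = 25.3 m^2 / 12.5 m^2
LAI = 2.02

2.02


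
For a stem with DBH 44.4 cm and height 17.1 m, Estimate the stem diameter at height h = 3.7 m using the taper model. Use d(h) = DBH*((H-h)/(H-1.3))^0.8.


Taper: d(h) = DBH * ((H - h) / (H - 1.3))^0.8
Numerator = H - h = 17.1 - 3.7 = 13.4 m
Denominator = H - 1.3 = 17.1 - 1.3 = 15.8 m
Ratio = 13.4 / 15.8 = 0.8481
d = 44.4 * 0.8481^0.8 = 38.9 cm

38.9
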